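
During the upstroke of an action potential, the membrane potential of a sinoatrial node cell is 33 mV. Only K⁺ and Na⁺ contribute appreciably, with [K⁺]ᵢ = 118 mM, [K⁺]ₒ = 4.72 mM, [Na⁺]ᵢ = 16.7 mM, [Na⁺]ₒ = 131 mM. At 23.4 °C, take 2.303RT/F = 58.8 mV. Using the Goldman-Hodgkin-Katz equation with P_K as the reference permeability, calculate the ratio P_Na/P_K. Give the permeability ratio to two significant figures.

Let α = P_Na/P_K. GHK: Vm = 58.8·log₁₀[(Kₒ + α·Naₒ)/(Kᵢ + α·Naᵢ)].
10^(Vm/58.8) = 10^(33.0/58.8) = 3.641
So 3.641·(Kᵢ + α·Naᵢ) = Kₒ + α·Naₒ → α = (3.641·118.0 − 4.72) / (131.0 − 3.641·16.7)
α = (429.6 − 4.72) / (131.0 − 60.81) = 424.9/70.19 = 6.053

6.1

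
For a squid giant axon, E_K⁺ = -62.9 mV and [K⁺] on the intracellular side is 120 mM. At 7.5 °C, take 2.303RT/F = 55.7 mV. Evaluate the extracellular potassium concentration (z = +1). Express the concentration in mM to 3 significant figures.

8.91 mM

Nernst: E = (55.7/1) · log₁₀([out]/[in]), so log₁₀([out]/[in]) = -62.9 × 1 / 55.7 = -1.1293.
[out]/[in] = 10^(-1.1293) = 0.07426.
[out] = 0.07426 × 120 = 8.911 mM.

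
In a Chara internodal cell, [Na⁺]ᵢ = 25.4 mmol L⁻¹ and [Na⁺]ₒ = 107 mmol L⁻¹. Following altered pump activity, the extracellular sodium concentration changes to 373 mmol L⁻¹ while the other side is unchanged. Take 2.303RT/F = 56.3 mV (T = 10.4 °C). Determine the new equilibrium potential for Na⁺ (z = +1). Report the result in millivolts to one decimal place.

65.7 mV

After the shift: [Na⁺]_out = 373, [Na⁺]_in = 25.4 mmol L⁻¹.
E_new = (56.3/1)·log₁₀(373/25.4) = 56.30 · (1.1669) = 65.70 mV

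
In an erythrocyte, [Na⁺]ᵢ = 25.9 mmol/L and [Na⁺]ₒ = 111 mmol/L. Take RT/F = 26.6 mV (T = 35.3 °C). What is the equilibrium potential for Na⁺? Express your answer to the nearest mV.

39 mV

E = (26.6/z) · ln([Na⁺]_out/[Na⁺]_in) with z = +1.
= (26.6/1) · ln(111/25.9) = 26.60 · ln(4.286)
= 26.60 · (1.4553) = 38.71 mV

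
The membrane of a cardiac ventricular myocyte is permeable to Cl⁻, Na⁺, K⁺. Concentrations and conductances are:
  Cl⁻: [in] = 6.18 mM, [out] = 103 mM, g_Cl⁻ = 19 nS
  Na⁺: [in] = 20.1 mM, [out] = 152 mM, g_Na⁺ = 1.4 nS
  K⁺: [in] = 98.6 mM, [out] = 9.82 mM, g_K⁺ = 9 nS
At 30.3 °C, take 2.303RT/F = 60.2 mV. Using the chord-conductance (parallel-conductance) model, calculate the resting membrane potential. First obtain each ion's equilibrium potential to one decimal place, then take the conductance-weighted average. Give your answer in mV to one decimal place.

-63.5 mV

E_Cl⁻ = (60.2/-1)·log₁₀(103/6.18) = -73.6 mV
E_Na⁺ = (60.2/1)·log₁₀(152/20.1) = 52.9 mV
E_K⁺ = (60.2/1)·log₁₀(9.82/98.6) = -60.3 mV
Vm = (Σ gᵢEᵢ)/(Σ gᵢ) = (19·-73.6 + 1.4·52.9 + 9·-60.3) / (19 + 1.4 + 9)
= -1867.04 / 29.4 = -63.50 mV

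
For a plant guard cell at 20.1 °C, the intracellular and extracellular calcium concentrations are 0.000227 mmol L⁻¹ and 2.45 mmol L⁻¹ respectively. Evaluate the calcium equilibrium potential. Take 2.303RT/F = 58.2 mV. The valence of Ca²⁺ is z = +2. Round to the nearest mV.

E = (58.2/z) · log₁₀([Ca²⁺]_out/[Ca²⁺]_in) with z = +2.
= (58.2/2) · log₁₀(2.45/0.000227) = 29.10 · log₁₀(1.079e+04)
= 29.10 · (4.0331) = 117.36 mV

117 mV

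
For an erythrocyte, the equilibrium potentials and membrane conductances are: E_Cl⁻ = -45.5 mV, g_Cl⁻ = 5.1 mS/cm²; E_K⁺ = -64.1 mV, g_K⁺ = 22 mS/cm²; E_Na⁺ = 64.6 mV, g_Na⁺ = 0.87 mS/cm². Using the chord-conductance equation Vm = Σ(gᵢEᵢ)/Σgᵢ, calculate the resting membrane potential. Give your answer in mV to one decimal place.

Σ gᵢEᵢ = 5.1·(-45.5) + 22·(-64.1) + 0.87·(64.6) = -1586.05
Σ gᵢ = 5.1 + 22 + 0.87 = 27.97
Vm = -1586.05 / 27.97 = -56.71 mV

-56.7 mV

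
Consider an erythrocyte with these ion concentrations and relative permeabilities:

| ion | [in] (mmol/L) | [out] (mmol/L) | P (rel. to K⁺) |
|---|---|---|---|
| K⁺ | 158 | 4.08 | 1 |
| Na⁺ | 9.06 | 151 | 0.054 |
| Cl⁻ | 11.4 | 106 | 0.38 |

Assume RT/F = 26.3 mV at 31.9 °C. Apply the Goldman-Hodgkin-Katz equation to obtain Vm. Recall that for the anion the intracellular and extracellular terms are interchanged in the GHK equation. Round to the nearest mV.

-65 mV

Vm = 26.3 · ln[(Σ P·[cation]ₒ + Σ P·[anion]ᵢ) / (Σ P·[cation]ᵢ + Σ P·[anion]ₒ)]
Numerator = 1×4.08 + 0.054×151 + 0.38×11.4 = 16.57
Denominator = 1×158 + 0.054×9.06 + 0.38×106 = 198.8
Vm = 26.3 · ln(0.083343) = 26.3 × (-2.4848) = -65.35 mV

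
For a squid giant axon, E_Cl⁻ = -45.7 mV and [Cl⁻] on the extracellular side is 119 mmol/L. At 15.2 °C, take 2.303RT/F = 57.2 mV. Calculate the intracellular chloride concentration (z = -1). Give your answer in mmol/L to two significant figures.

19 mmol/L

Nernst: E = (57.2/-1) · log₁₀([out]/[in]), so log₁₀([out]/[in]) = -45.7 × -1 / 57.2 = 0.7990.
[out]/[in] = 10^(0.7990) = 6.294.
[in] = 119 / 6.294 = 18.91 mmol/L.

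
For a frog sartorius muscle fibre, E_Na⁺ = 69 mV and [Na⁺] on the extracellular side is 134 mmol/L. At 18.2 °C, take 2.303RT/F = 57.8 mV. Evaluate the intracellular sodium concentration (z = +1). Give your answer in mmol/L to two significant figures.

8.6 mmol/L

Nernst: E = (57.8/1) · log₁₀([out]/[in]), so log₁₀([out]/[in]) = 69.0 × 1 / 57.8 = 1.1938.
[out]/[in] = 10^(1.1938) = 15.62.
[in] = 134 / 15.62 = 8.577 mmol/L.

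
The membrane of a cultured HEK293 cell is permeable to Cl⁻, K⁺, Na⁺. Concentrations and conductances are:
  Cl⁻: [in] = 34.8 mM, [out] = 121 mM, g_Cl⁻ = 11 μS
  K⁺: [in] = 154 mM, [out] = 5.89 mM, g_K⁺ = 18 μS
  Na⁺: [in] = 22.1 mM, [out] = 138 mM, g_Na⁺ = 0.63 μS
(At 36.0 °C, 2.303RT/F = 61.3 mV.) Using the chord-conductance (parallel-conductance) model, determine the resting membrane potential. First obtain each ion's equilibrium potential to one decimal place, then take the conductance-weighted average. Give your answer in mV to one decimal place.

-64.1 mV

E_Cl⁻ = (61.3/-1)·log₁₀(121/34.8) = -33.2 mV
E_K⁺ = (61.3/1)·log₁₀(5.89/154) = -86.9 mV
E_Na⁺ = (61.3/1)·log₁₀(138/22.1) = 48.8 mV
Vm = (Σ gᵢEᵢ)/(Σ gᵢ) = (11·-33.2 + 18·-86.9 + 0.63·48.8) / (11 + 18 + 0.63)
= -1898.66 / 29.63 = -64.08 mV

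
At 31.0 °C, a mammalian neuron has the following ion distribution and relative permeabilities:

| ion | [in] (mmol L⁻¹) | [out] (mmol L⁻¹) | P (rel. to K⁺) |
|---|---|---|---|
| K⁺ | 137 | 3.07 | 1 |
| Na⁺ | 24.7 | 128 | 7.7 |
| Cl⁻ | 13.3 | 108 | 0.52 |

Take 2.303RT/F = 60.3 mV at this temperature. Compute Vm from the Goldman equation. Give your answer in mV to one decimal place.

Vm = 60.3 · log₁₀[(Σ P·[cation]ₒ + Σ P·[anion]ᵢ) / (Σ P·[cation]ᵢ + Σ P·[anion]ₒ)]
Numerator = 1×3.07 + 7.7×128 + 0.52×13.3 = 995.6
Denominator = 1×137 + 7.7×24.7 + 0.52×108 = 383.4
Vm = 60.3 · log₁₀(2.5971) = 60.3 × (0.4145) = 24.99 mV

25.0 mV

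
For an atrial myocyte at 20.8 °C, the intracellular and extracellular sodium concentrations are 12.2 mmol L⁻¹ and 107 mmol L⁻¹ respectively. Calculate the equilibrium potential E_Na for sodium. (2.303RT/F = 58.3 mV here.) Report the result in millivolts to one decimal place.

55.0 mV

E = (58.3/z) · log₁₀([Na⁺]_out/[Na⁺]_in) with z = +1.
= (58.3/1) · log₁₀(107/12.2) = 58.30 · log₁₀(8.77)
= 58.30 · (0.9430) = 54.98 mV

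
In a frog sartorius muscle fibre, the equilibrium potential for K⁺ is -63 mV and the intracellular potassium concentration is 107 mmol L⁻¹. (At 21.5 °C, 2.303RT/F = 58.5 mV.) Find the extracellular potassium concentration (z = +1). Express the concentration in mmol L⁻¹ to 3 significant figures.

Nernst: E = (58.5/1) · log₁₀([out]/[in]), so log₁₀([out]/[in]) = -63.0 × 1 / 58.5 = -1.0769.
[out]/[in] = 10^(-1.0769) = 0.08377.
[out] = 0.08377 × 107 = 8.963 mmol L⁻¹.

8.96 mmol L⁻¹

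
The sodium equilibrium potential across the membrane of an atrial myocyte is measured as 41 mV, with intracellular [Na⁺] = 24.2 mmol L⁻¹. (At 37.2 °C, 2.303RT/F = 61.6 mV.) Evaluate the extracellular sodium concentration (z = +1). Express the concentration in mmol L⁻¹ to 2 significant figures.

110 mmol L⁻¹

Nernst: E = (61.6/1) · log₁₀([out]/[in]), so log₁₀([out]/[in]) = 41.0 × 1 / 61.6 = 0.6656.
[out]/[in] = 10^(0.6656) = 4.63.
[out] = 4.63 × 24.2 = 112 mmol L⁻¹.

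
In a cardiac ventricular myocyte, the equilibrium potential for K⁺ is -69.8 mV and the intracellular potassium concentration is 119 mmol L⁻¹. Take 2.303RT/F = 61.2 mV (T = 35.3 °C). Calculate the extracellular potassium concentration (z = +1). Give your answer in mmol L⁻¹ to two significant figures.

8.6 mmol L⁻¹

Nernst: E = (61.2/1) · log₁₀([out]/[in]), so log₁₀([out]/[in]) = -69.8 × 1 / 61.2 = -1.1405.
[out]/[in] = 10^(-1.1405) = 0.07236.
[out] = 0.07236 × 119 = 8.61 mmol L⁻¹.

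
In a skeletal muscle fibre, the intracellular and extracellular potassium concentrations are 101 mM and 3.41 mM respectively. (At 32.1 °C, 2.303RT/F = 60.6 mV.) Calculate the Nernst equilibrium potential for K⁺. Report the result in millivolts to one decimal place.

E = (60.6/z) · log₁₀([K⁺]_out/[K⁺]_in) with z = +1.
= (60.6/1) · log₁₀(3.41/101) = 60.60 · log₁₀(0.03376)
= 60.60 · (-1.4716) = -89.18 mV

-89.2 mV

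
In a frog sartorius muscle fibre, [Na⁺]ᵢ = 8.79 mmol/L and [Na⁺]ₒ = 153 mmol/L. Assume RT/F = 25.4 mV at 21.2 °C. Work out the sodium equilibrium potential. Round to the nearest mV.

E = (25.4/z) · ln([Na⁺]_out/[Na⁺]_in) with z = +1.
= (25.4/1) · ln(153/8.79) = 25.40 · ln(17.41)
= 25.40 · (2.8568) = 72.56 mV

73 mV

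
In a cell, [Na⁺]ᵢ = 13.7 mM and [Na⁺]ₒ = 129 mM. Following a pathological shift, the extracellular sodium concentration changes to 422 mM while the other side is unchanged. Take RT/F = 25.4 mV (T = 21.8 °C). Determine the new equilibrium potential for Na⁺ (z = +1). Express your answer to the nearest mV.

After the shift: [Na⁺]_out = 422, [Na⁺]_in = 13.7 mM.
E_new = (25.4/1)·ln(422/13.7) = 25.40 · (3.4276) = 87.06 mV

87 mV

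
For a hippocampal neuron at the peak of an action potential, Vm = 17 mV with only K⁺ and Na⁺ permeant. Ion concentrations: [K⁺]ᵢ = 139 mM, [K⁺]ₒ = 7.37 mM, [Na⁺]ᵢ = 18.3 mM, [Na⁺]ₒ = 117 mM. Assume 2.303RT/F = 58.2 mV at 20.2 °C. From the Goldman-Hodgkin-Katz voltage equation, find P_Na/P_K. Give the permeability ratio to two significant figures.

3.3

Let α = P_Na/P_K. GHK: Vm = 58.2·log₁₀[(Kₒ + α·Naₒ)/(Kᵢ + α·Naᵢ)].
10^(Vm/58.2) = 10^(17.0/58.2) = 1.9593
So 1.9593·(Kᵢ + α·Naᵢ) = Kₒ + α·Naₒ → α = (1.9593·139.0 − 7.37) / (117.0 − 1.9593·18.3)
α = (272.3 − 7.37) / (117.0 − 35.85) = 265/81.15 = 3.265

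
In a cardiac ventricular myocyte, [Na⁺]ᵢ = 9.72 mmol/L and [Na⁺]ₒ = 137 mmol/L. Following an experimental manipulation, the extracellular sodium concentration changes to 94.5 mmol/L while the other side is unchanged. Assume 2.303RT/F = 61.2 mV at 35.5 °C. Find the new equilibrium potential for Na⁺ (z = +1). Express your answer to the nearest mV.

60 mV

After the shift: [Na⁺]_out = 94.5, [Na⁺]_in = 9.72 mmol/L.
E_new = (61.2/1)·log₁₀(94.5/9.72) = 61.20 · (0.9878) = 60.45 mV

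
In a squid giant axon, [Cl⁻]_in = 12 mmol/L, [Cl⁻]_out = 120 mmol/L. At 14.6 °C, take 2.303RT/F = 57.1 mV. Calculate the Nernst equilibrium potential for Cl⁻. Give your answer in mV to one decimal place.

-57.1 mV

E = (57.1/z) · log₁₀([Cl⁻]_out/[Cl⁻]_in) with z = -1.
For an anion, dividing by z = -1 reverses the sign.
= (57.1/-1) · log₁₀(120/12) = -57.10 · log₁₀(10)
= -57.10 · (1.0000) = -57.10 mV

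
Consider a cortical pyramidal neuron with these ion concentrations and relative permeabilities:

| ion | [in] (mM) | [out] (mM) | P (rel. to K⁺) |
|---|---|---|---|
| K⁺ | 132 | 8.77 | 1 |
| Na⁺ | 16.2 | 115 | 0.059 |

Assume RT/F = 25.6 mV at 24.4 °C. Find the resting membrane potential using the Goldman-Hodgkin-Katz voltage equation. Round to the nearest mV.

-55 mV

Vm = 25.6 · ln[(Σ P·[cation]ₒ + Σ P·[anion]ᵢ) / (Σ P·[cation]ᵢ + Σ P·[anion]ₒ)]
Numerator = 1×8.77 + 0.059×115 = 15.55
Denominator = 1×132 + 0.059×16.2 = 133
Vm = 25.6 · ln(0.11699) = 25.6 × (-2.1456) = -54.93 mV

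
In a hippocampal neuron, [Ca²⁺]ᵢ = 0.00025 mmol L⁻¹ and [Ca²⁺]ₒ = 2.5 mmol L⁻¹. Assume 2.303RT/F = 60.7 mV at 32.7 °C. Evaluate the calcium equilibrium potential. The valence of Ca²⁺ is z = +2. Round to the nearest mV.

121 mV

E = (60.7/z) · log₁₀([Ca²⁺]_out/[Ca²⁺]_in) with z = +2.
= (60.7/2) · log₁₀(2.5/0.00025) = 30.35 · log₁₀(1e+04)
= 30.35 · (4.0000) = 121.40 mV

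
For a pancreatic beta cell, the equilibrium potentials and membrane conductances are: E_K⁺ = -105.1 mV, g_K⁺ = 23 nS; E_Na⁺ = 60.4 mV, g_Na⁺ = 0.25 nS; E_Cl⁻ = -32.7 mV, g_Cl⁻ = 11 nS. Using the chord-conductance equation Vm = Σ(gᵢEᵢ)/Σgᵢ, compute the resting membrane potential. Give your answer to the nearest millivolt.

Σ gᵢEᵢ = 23·(-105.1) + 0.25·(60.4) + 11·(-32.7) = -2761.90
Σ gᵢ = 23 + 0.25 + 11 = 34.25
Vm = -2761.90 / 34.25 = -80.64 mV

-81 mV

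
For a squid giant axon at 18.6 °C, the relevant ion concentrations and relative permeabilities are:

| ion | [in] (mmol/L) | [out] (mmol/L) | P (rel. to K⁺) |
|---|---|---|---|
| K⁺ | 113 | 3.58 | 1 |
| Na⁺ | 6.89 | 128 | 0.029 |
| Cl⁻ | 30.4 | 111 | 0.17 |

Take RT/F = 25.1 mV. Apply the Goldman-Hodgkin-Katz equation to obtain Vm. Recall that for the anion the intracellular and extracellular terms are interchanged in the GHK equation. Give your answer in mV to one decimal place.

-59.3 mV

Vm = 25.1 · ln[(Σ P·[cation]ₒ + Σ P·[anion]ᵢ) / (Σ P·[cation]ᵢ + Σ P·[anion]ₒ)]
Numerator = 1×3.58 + 0.029×128 + 0.17×30.4 = 12.46
Denominator = 1×113 + 0.029×6.89 + 0.17×111 = 132.1
Vm = 25.1 · ln(0.094344) = 25.1 × (-2.3608) = -59.26 mV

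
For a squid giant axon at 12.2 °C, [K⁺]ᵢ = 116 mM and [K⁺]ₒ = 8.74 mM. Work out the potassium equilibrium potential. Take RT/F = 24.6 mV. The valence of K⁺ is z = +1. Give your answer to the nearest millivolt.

-64 mV

E = (24.6/z) · ln([K⁺]_out/[K⁺]_in) with z = +1.
= (24.6/1) · ln(8.74/116) = 24.60 · ln(0.07534)
= 24.60 · (-2.5857) = -63.61 mV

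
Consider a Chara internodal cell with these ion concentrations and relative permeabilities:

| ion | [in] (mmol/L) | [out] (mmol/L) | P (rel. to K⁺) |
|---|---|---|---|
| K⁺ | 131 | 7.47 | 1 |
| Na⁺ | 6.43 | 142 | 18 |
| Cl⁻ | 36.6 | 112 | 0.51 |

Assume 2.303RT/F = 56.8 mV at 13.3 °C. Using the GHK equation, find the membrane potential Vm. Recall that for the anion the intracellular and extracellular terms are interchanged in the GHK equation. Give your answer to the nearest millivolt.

53 mV

Vm = 56.8 · log₁₀[(Σ P·[cation]ₒ + Σ P·[anion]ᵢ) / (Σ P·[cation]ᵢ + Σ P·[anion]ₒ)]
Numerator = 1×7.47 + 18×142 + 0.51×36.6 = 2582
Denominator = 1×131 + 18×6.43 + 0.51×112 = 303.9
Vm = 56.8 · log₁₀(8.4978) = 56.8 × (0.9293) = 52.78 mV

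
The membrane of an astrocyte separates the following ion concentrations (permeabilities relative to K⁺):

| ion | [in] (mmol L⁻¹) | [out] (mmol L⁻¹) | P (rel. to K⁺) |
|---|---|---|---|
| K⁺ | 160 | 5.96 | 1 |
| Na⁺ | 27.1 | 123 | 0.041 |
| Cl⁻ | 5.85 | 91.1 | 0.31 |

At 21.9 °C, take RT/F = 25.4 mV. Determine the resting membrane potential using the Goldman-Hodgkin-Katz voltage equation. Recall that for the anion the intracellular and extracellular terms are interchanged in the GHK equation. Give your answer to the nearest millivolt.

Vm = 25.4 · ln[(Σ P·[cation]ₒ + Σ P·[anion]ᵢ) / (Σ P·[cation]ᵢ + Σ P·[anion]ₒ)]
Numerator = 1×5.96 + 0.041×123 + 0.31×5.85 = 12.82
Denominator = 1×160 + 0.041×27.1 + 0.31×91.1 = 189.4
Vm = 25.4 · ln(0.067686) = 25.4 × (-2.6929) = -68.40 mV

-68 mV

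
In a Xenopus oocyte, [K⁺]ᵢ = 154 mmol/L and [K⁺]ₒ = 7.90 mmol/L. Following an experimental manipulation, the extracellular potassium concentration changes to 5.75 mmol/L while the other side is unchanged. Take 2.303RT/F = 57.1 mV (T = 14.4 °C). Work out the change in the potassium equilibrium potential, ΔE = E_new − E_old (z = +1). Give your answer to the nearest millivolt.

-8 mV

E_old = (57.1/1)·log₁₀(7.90/154) = -73.65 mV
E_new = (57.1/1)·log₁₀(5.75/154) = -81.53 mV
ΔE = -81.53 − (-73.65) = -7.88 mV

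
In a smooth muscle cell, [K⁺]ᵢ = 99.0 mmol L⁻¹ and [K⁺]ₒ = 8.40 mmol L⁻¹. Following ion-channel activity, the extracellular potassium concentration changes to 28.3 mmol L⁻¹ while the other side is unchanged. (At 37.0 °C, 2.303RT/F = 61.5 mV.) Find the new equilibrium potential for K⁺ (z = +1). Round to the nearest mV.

After the shift: [K⁺]_out = 28.3, [K⁺]_in = 99.0 mmol L⁻¹.
E_new = (61.5/1)·log₁₀(28.3/99.0) = 61.50 · (-0.5438) = -33.45 mV

-33 mV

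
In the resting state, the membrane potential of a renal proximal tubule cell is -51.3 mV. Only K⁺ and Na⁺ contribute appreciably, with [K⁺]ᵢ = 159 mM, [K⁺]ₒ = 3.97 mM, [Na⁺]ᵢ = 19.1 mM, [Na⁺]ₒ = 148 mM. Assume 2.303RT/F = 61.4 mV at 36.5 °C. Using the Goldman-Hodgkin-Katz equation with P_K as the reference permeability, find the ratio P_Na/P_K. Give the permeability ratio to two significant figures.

0.13

Let α = P_Na/P_K. GHK: Vm = 61.4·log₁₀[(Kₒ + α·Naₒ)/(Kᵢ + α·Naᵢ)].
10^(Vm/61.4) = 10^(-51.3/61.4) = 0.14605
So 0.14605·(Kᵢ + α·Naᵢ) = Kₒ + α·Naₒ → α = (0.14605·159.0 − 3.97) / (148.0 − 0.14605·19.1)
α = (23.22 − 3.97) / (148.0 − 2.79) = 19.25/145.2 = 0.1326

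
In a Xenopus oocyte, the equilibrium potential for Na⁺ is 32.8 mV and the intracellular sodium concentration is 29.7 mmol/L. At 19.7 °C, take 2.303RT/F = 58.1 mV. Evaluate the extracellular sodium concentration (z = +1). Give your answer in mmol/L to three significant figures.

Nernst: E = (58.1/1) · log₁₀([out]/[in]), so log₁₀([out]/[in]) = 32.8 × 1 / 58.1 = 0.5645.
[out]/[in] = 10^(0.5645) = 3.669.
[out] = 3.669 × 29.7 = 109 mmol/L.

109 mmol/L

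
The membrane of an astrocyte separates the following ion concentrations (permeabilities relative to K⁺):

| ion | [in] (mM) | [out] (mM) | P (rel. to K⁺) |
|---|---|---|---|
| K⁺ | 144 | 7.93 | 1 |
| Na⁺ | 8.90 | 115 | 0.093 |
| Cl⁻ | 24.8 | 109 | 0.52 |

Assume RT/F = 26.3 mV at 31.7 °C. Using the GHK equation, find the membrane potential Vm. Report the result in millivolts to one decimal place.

-48.8 mV

Vm = 26.3 · ln[(Σ P·[cation]ₒ + Σ P·[anion]ᵢ) / (Σ P·[cation]ᵢ + Σ P·[anion]ₒ)]
Numerator = 1×7.93 + 0.093×115 + 0.52×24.8 = 31.52
Denominator = 1×144 + 0.093×8.90 + 0.52×109 = 201.5
Vm = 26.3 · ln(0.15643) = 26.3 × (-1.8552) = -48.79 mV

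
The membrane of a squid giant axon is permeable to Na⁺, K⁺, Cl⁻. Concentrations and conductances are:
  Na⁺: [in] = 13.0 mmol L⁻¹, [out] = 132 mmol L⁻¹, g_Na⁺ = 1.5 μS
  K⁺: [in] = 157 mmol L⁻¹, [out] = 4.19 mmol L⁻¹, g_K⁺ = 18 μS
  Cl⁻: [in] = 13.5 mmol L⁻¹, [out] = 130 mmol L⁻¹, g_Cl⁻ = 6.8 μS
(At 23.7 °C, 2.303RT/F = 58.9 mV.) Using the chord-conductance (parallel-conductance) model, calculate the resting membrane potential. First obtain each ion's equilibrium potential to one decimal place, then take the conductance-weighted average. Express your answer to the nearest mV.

-75 mV

E_Na⁺ = (58.9/1)·log₁₀(132/13.0) = 59.3 mV
E_K⁺ = (58.9/1)·log₁₀(4.19/157) = -92.7 mV
E_Cl⁻ = (58.9/-1)·log₁₀(130/13.5) = -57.9 mV
Vm = (Σ gᵢEᵢ)/(Σ gᵢ) = (1.5·59.3 + 18·-92.7 + 6.8·-57.9) / (1.5 + 18 + 6.8)
= -1973.37 / 26.3 = -75.03 mV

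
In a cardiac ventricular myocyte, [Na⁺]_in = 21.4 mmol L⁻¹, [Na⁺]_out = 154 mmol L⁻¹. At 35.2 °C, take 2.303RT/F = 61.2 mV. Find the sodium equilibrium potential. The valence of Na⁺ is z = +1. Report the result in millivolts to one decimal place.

52.5 mV

E = (61.2/z) · log₁₀([Na⁺]_out/[Na⁺]_in) with z = +1.
= (61.2/1) · log₁₀(154/21.4) = 61.20 · log₁₀(7.196)
= 61.20 · (0.8571) = 52.45 mV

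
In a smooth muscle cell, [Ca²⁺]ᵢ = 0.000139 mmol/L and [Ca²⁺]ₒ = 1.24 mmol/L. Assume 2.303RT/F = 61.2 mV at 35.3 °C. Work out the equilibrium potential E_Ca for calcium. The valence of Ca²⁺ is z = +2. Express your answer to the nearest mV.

E = (61.2/z) · log₁₀([Ca²⁺]_out/[Ca²⁺]_in) with z = +2.
= (61.2/2) · log₁₀(1.24/0.000139) = 30.60 · log₁₀(8921)
= 30.60 · (3.9504) = 120.88 mV

121 mV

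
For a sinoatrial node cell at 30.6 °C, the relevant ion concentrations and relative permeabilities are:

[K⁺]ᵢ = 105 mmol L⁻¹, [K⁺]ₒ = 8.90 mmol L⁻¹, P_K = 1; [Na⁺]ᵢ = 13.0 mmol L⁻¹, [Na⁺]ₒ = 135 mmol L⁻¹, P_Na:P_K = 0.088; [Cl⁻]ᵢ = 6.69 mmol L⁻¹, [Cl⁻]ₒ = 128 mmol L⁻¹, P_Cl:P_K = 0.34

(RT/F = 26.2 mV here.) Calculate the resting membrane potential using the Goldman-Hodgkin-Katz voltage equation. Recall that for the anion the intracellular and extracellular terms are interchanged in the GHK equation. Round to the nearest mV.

-49 mV

Vm = 26.2 · ln[(Σ P·[cation]ₒ + Σ P·[anion]ᵢ) / (Σ P·[cation]ᵢ + Σ P·[anion]ₒ)]
Numerator = 1×8.90 + 0.088×135 + 0.34×6.69 = 23.05
Denominator = 1×105 + 0.088×13.0 + 0.34×128 = 149.7
Vm = 26.2 · ln(0.15404) = 26.2 × (-1.8705) = -49.01 mV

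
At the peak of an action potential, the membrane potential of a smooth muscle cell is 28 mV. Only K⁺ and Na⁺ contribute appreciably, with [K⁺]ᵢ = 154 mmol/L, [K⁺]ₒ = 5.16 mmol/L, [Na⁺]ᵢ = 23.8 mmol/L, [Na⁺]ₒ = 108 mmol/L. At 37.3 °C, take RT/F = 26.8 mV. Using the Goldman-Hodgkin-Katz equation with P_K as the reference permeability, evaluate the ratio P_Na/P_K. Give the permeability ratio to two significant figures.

Let α = P_Na/P_K. GHK: Vm = 26.8·ln[(Kₒ + α·Naₒ)/(Kᵢ + α·Naᵢ)].
e^(Vm/26.8) = e^(28.0/26.8) = 2.8428
So 2.8428·(Kᵢ + α·Naᵢ) = Kₒ + α·Naₒ → α = (2.8428·154.0 − 5.16) / (108.0 − 2.8428·23.8)
α = (437.8 − 5.16) / (108.0 − 67.66) = 432.6/40.34 = 10.72

11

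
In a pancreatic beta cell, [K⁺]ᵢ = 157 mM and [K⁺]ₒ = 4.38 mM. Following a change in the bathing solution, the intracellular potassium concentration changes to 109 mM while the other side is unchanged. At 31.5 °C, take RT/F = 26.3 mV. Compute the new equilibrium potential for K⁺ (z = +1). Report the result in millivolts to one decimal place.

After the shift: [K⁺]_out = 4.38, [K⁺]_in = 109 mM.
E_new = (26.3/1)·ln(4.38/109) = 26.30 · (-3.2143) = -84.54 mV

-84.5 mV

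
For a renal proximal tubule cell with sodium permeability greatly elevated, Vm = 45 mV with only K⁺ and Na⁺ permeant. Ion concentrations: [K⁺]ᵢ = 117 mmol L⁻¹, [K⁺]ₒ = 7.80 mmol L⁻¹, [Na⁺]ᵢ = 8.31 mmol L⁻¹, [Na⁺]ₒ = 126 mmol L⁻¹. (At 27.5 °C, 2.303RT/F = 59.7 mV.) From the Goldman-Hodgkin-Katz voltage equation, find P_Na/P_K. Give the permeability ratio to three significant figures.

Let α = P_Na/P_K. GHK: Vm = 59.7·log₁₀[(Kₒ + α·Naₒ)/(Kᵢ + α·Naᵢ)].
10^(Vm/59.7) = 10^(45.0/59.7) = 5.6724
So 5.6724·(Kᵢ + α·Naᵢ) = Kₒ + α·Naₒ → α = (5.6724·117.0 − 7.8) / (126.0 − 5.6724·8.31)
α = (663.7 − 7.8) / (126.0 − 47.14) = 655.9/78.86 = 8.317

8.32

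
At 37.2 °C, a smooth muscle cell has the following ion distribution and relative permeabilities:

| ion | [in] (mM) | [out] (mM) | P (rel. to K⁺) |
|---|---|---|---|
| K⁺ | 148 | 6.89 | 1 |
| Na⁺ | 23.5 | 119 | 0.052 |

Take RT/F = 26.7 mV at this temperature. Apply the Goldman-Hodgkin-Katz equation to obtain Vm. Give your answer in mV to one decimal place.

-65.0 mV

Vm = 26.7 · ln[(Σ P·[cation]ₒ + Σ P·[anion]ᵢ) / (Σ P·[cation]ᵢ + Σ P·[anion]ₒ)]
Numerator = 1×6.89 + 0.052×119 = 13.08
Denominator = 1×148 + 0.052×23.5 = 149.2
Vm = 26.7 · ln(0.087641) = 26.7 × (-2.4345) = -65.00 mV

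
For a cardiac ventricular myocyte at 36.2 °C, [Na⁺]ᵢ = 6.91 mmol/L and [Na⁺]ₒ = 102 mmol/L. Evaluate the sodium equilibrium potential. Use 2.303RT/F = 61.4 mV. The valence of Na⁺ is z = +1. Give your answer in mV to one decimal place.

71.8 mV

E = (61.4/z) · log₁₀([Na⁺]_out/[Na⁺]_in) with z = +1.
= (61.4/1) · log₁₀(102/6.91) = 61.40 · log₁₀(14.76)
= 61.40 · (1.1691) = 71.78 mV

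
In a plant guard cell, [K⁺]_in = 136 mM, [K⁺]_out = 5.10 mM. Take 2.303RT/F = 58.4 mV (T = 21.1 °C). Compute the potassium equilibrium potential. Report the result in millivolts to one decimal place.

-83.3 mV

E = (58.4/z) · log₁₀([K⁺]_out/[K⁺]_in) with z = +1.
= (58.4/1) · log₁₀(5.10/136) = 58.40 · log₁₀(0.0375)
= 58.40 · (-1.4260) = -83.28 mV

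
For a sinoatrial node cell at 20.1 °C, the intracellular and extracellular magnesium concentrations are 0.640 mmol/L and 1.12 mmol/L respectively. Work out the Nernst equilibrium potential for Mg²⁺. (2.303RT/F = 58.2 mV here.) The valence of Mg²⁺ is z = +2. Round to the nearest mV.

7 mV

E = (58.2/z) · log₁₀([Mg²⁺]_out/[Mg²⁺]_in) with z = +2.
= (58.2/2) · log₁₀(1.12/0.640) = 29.10 · log₁₀(1.75)
= 29.10 · (0.2430) = 7.07 mV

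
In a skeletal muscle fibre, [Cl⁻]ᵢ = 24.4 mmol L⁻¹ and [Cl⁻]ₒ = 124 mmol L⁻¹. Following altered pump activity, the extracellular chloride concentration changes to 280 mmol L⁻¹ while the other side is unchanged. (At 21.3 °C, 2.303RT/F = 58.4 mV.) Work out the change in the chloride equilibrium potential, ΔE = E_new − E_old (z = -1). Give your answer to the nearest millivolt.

-21 mV

E_old = (58.4/-1)·log₁₀(124/24.4) = -41.23 mV
E_new = (58.4/-1)·log₁₀(280/24.4) = -61.89 mV
ΔE = -61.89 − (-41.23) = -20.66 mV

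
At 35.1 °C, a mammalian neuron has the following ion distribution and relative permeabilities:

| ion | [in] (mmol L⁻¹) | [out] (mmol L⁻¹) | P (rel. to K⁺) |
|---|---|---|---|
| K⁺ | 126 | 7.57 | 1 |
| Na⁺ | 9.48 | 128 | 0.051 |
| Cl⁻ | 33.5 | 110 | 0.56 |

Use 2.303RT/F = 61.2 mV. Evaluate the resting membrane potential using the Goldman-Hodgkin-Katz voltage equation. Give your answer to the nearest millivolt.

-46 mV

Vm = 61.2 · log₁₀[(Σ P·[cation]ₒ + Σ P·[anion]ᵢ) / (Σ P·[cation]ᵢ + Σ P·[anion]ₒ)]
Numerator = 1×7.57 + 0.051×128 + 0.56×33.5 = 32.86
Denominator = 1×126 + 0.051×9.48 + 0.56×110 = 188.1
Vm = 61.2 · log₁₀(0.1747) = 61.2 × (-0.7577) = -46.37 mV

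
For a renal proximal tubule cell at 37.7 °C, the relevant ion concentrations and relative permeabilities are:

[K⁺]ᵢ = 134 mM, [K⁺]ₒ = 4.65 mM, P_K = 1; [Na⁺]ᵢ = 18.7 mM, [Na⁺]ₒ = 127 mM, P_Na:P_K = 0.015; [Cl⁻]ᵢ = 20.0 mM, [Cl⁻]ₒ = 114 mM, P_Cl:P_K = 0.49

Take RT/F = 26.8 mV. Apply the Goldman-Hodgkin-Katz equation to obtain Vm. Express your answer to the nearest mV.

Vm = 26.8 · ln[(Σ P·[cation]ₒ + Σ P·[anion]ᵢ) / (Σ P·[cation]ᵢ + Σ P·[anion]ₒ)]
Numerator = 1×4.65 + 0.015×127 + 0.49×20.0 = 16.36
Denominator = 1×134 + 0.015×18.7 + 0.49×114 = 190.1
Vm = 26.8 · ln(0.086015) = 26.8 × (-2.4532) = -65.75 mV

-66 mV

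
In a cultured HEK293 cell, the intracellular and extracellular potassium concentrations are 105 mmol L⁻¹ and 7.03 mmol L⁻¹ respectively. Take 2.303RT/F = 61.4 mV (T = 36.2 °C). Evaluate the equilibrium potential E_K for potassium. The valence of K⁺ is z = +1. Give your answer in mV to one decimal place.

E = (61.4/z) · log₁₀([K⁺]_out/[K⁺]_in) with z = +1.
= (61.4/1) · log₁₀(7.03/105) = 61.40 · log₁₀(0.06695)
= 61.40 · (-1.1742) = -72.10 mV

-72.1 mV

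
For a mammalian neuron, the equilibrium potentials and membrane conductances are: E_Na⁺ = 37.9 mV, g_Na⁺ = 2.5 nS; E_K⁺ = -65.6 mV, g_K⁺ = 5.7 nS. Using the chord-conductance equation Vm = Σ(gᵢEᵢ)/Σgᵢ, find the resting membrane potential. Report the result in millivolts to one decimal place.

Σ gᵢEᵢ = 2.5·(37.9) + 5.7·(-65.6) = -279.17
Σ gᵢ = 2.5 + 5.7 = 8.2
Vm = -279.17 / 8.2 = -34.05 mV

-34.0 mV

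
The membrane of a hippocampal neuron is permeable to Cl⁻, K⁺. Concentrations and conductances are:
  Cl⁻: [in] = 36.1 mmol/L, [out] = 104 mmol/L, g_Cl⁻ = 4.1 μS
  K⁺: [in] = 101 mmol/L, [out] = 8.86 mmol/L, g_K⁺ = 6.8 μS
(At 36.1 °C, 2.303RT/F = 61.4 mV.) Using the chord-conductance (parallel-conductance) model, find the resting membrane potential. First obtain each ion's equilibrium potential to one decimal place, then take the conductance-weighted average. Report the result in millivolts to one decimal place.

-51.1 mV

E_Cl⁻ = (61.4/-1)·log₁₀(104/36.1) = -28.2 mV
E_K⁺ = (61.4/1)·log₁₀(8.86/101) = -64.9 mV
Vm = (Σ gᵢEᵢ)/(Σ gᵢ) = (4.1·-28.2 + 6.8·-64.9) / (4.1 + 6.8)
= -556.94 / 10.9 = -51.10 mV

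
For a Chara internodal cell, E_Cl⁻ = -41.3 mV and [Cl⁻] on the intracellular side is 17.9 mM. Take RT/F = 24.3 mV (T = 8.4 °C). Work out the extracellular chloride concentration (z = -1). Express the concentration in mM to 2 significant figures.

Nernst: E = (24.3/-1) · ln([out]/[in]), so ln([out]/[in]) = -41.3 × -1 / 24.3 = 1.6996.
[out]/[in] = e^(1.6996) = 5.472.
[out] = 5.472 × 17.9 = 97.94 mM.

98 mM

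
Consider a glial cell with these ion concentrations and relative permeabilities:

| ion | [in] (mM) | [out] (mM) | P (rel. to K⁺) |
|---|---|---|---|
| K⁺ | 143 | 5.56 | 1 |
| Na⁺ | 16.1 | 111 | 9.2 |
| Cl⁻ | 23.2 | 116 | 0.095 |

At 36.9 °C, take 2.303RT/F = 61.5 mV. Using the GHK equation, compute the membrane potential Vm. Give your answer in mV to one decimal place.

Vm = 61.5 · log₁₀[(Σ P·[cation]ₒ + Σ P·[anion]ᵢ) / (Σ P·[cation]ᵢ + Σ P·[anion]ₒ)]
Numerator = 1×5.56 + 9.2×111 + 0.095×23.2 = 1029
Denominator = 1×143 + 9.2×16.1 + 0.095×116 = 302.1
Vm = 61.5 · log₁₀(3.4056) = 61.5 × (0.5322) = 32.73 mV

32.7 mV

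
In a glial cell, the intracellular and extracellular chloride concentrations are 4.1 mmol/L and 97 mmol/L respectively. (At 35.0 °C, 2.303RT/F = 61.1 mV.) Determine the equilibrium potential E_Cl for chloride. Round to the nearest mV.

-84 mV

E = (61.1/z) · log₁₀([Cl⁻]_out/[Cl⁻]_in) with z = -1.
For an anion, dividing by z = -1 reverses the sign.
= (61.1/-1) · log₁₀(97/4.1) = -61.10 · log₁₀(23.66)
= -61.10 · (1.3740) = -83.95 mV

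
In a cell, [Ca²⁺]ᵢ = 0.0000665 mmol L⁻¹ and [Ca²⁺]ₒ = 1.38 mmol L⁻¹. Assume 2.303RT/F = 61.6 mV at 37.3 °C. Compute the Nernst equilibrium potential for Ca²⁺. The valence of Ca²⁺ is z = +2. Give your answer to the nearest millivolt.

E = (61.6/z) · log₁₀([Ca²⁺]_out/[Ca²⁺]_in) with z = +2.
= (61.6/2) · log₁₀(1.38/0.0000665) = 30.80 · log₁₀(2.075e+04)
= 30.80 · (4.3171) = 132.97 mV

133 mV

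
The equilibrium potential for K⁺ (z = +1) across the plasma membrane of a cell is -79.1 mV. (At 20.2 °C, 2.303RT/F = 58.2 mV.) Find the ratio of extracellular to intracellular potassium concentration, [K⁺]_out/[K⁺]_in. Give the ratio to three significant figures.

0.0437

log₁₀([out]/[in]) = E·z/(58.2) = -79.1 × 1 / 58.2 = -1.3591
[out]/[in] = 10^(-1.3591) = 0.04374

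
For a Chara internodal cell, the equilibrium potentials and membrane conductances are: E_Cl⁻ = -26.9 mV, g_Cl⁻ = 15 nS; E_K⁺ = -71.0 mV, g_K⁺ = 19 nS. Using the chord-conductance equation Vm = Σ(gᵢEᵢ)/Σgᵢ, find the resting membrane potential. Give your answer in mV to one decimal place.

-51.5 mV

Σ gᵢEᵢ = 15·(-26.9) + 19·(-71.0) = -1752.50
Σ gᵢ = 15 + 19 = 34
Vm = -1752.50 / 34 = -51.54 mV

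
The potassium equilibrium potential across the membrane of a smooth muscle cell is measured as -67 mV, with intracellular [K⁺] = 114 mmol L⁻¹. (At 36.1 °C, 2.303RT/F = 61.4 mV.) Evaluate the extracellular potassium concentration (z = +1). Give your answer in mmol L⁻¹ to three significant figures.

Nernst: E = (61.4/1) · log₁₀([out]/[in]), so log₁₀([out]/[in]) = -67.0 × 1 / 61.4 = -1.0912.
[out]/[in] = 10^(-1.0912) = 0.08106.
[out] = 0.08106 × 114 = 9.241 mmol L⁻¹.

9.24 mmol L⁻¹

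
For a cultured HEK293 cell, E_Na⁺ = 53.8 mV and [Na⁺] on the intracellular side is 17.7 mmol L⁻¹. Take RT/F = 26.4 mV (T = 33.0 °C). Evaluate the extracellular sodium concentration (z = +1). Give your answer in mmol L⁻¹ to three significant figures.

Nernst: E = (26.4/1) · ln([out]/[in]), so ln([out]/[in]) = 53.8 × 1 / 26.4 = 2.0379.
[out]/[in] = e^(2.0379) = 7.674.
[out] = 7.674 × 17.7 = 135.8 mmol L⁻¹.

136 mmol L⁻¹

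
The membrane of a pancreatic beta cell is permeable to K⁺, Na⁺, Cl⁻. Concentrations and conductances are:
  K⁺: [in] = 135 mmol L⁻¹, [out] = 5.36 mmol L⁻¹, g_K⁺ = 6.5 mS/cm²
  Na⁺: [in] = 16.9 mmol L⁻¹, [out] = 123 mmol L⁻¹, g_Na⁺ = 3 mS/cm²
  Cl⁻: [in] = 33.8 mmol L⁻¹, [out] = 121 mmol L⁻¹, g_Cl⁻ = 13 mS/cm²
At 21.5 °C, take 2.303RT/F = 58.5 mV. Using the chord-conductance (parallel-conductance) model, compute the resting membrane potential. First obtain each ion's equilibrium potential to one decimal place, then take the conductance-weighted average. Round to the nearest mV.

-36 mV

E_K⁺ = (58.5/1)·log₁₀(5.36/135) = -82.0 mV
E_Na⁺ = (58.5/1)·log₁₀(123/16.9) = 50.4 mV
E_Cl⁻ = (58.5/-1)·log₁₀(121/33.8) = -32.4 mV
Vm = (Σ gᵢEᵢ)/(Σ gᵢ) = (6.5·-82.0 + 3·50.4 + 13·-32.4) / (6.5 + 3 + 13)
= -803.00 / 22.5 = -35.69 mV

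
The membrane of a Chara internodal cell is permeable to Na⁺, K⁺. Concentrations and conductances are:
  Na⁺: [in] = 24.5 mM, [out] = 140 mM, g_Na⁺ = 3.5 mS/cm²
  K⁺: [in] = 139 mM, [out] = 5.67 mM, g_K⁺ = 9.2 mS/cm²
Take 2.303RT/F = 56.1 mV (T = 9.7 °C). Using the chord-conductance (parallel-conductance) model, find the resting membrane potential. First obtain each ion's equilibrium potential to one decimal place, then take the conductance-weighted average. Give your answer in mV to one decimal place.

-44.7 mV

E_Na⁺ = (56.1/1)·log₁₀(140/24.5) = 42.5 mV
E_K⁺ = (56.1/1)·log₁₀(5.67/139) = -77.9 mV
Vm = (Σ gᵢEᵢ)/(Σ gᵢ) = (3.5·42.5 + 9.2·-77.9) / (3.5 + 9.2)
= -567.93 / 12.7 = -44.72 mV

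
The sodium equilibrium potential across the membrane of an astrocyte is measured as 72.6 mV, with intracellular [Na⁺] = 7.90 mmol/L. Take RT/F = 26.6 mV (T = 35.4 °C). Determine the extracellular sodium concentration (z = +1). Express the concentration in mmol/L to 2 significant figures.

120 mmol/L

Nernst: E = (26.6/1) · ln([out]/[in]), so ln([out]/[in]) = 72.6 × 1 / 26.6 = 2.7293.
[out]/[in] = e^(2.7293) = 15.32.
[out] = 15.32 × 7.90 = 121 mmol/L.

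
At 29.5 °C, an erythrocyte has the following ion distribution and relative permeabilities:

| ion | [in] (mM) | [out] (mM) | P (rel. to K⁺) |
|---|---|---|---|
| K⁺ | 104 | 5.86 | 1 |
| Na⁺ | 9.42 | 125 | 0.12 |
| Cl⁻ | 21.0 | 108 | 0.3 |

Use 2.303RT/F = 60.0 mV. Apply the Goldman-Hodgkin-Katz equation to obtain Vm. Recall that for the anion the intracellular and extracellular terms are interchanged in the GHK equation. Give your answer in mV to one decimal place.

-42.3 mV

Vm = 60.0 · log₁₀[(Σ P·[cation]ₒ + Σ P·[anion]ᵢ) / (Σ P·[cation]ᵢ + Σ P·[anion]ₒ)]
Numerator = 1×5.86 + 0.12×125 + 0.3×21.0 = 27.16
Denominator = 1×104 + 0.12×9.42 + 0.3×108 = 137.5
Vm = 60.0 · log₁₀(0.19748) = 60.0 × (-0.7045) = -42.27 mV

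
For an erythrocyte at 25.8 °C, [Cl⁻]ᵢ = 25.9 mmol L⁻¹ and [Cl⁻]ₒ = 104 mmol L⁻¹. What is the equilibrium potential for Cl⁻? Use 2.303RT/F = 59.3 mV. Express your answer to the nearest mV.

-36 mV

E = (59.3/z) · log₁₀([Cl⁻]_out/[Cl⁻]_in) with z = -1.
For an anion, dividing by z = -1 reverses the sign.
= (59.3/-1) · log₁₀(104/25.9) = -59.30 · log₁₀(4.015)
= -59.30 · (0.6037) = -35.80 mV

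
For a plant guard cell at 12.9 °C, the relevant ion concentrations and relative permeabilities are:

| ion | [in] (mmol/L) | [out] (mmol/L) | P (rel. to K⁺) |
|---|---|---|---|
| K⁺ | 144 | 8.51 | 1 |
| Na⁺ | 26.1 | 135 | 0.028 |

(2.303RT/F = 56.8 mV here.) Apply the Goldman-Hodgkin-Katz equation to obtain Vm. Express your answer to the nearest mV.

Vm = 56.8 · log₁₀[(Σ P·[cation]ₒ + Σ P·[anion]ᵢ) / (Σ P·[cation]ᵢ + Σ P·[anion]ₒ)]
Numerator = 1×8.51 + 0.028×135 = 12.29
Denominator = 1×144 + 0.028×26.1 = 144.7
Vm = 56.8 · log₁₀(0.084916) = 56.8 × (-1.0710) = -60.83 mV

-61 mV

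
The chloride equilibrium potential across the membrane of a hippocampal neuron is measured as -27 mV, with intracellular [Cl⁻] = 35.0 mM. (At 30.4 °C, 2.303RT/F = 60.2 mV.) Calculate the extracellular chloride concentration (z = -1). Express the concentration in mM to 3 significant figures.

98.3 mM

Nernst: E = (60.2/-1) · log₁₀([out]/[in]), so log₁₀([out]/[in]) = -27.0 × -1 / 60.2 = 0.4485.
[out]/[in] = 10^(0.4485) = 2.809.
[out] = 2.809 × 35.0 = 98.3 mM.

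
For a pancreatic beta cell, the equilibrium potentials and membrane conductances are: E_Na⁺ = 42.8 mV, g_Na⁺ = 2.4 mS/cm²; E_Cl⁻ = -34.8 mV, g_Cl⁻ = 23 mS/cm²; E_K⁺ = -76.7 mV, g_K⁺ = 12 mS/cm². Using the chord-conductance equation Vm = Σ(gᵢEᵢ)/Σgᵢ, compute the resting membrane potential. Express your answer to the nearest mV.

-43 mV

Σ gᵢEᵢ = 2.4·(42.8) + 23·(-34.8) + 12·(-76.7) = -1618.08
Σ gᵢ = 2.4 + 23 + 12 = 37.4
Vm = -1618.08 / 37.4 = -43.26 mV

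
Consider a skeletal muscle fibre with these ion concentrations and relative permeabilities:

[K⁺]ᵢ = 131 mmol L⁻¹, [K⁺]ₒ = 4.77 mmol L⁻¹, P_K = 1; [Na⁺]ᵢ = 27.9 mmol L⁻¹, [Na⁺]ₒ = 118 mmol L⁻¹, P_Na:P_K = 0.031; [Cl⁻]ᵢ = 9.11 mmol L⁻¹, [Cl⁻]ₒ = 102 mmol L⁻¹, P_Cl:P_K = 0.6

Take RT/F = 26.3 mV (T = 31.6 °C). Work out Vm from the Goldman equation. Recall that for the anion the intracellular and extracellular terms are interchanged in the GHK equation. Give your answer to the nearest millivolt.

Vm = 26.3 · ln[(Σ P·[cation]ₒ + Σ P·[anion]ᵢ) / (Σ P·[cation]ᵢ + Σ P·[anion]ₒ)]
Numerator = 1×4.77 + 0.031×118 + 0.6×9.11 = 13.89
Denominator = 1×131 + 0.031×27.9 + 0.6×102 = 193.1
Vm = 26.3 · ln(0.071965) = 26.3 × (-2.6316) = -69.21 mV

-69 mV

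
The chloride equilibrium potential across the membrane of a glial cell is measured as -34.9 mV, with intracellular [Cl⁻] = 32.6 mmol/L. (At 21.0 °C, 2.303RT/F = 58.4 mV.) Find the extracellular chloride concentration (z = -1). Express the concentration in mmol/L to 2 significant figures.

130 mmol/L

Nernst: E = (58.4/-1) · log₁₀([out]/[in]), so log₁₀([out]/[in]) = -34.9 × -1 / 58.4 = 0.5976.
[out]/[in] = 10^(0.5976) = 3.959.
[out] = 3.959 × 32.6 = 129.1 mmol/L.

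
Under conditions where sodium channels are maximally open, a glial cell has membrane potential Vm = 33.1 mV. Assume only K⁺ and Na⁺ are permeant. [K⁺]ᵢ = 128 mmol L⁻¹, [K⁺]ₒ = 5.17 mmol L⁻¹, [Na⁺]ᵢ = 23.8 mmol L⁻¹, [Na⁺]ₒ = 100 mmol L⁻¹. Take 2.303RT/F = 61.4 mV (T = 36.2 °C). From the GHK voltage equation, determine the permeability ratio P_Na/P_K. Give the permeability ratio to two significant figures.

25

Let α = P_Na/P_K. GHK: Vm = 61.4·log₁₀[(Kₒ + α·Naₒ)/(Kᵢ + α·Naᵢ)].
10^(Vm/61.4) = 10^(33.1/61.4) = 3.4601
So 3.4601·(Kᵢ + α·Naᵢ) = Kₒ + α·Naₒ → α = (3.4601·128.0 − 5.17) / (100.0 − 3.4601·23.8)
α = (442.9 − 5.17) / (100.0 − 82.35) = 437.7/17.65 = 24.8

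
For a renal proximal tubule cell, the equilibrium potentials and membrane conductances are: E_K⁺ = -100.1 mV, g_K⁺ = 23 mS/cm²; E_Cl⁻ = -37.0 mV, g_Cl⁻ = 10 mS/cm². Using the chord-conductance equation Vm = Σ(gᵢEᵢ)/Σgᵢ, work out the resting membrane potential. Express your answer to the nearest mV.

-81 mV

Σ gᵢEᵢ = 23·(-100.1) + 10·(-37.0) = -2672.30
Σ gᵢ = 23 + 10 = 33
Vm = -2672.30 / 33 = -80.98 mV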